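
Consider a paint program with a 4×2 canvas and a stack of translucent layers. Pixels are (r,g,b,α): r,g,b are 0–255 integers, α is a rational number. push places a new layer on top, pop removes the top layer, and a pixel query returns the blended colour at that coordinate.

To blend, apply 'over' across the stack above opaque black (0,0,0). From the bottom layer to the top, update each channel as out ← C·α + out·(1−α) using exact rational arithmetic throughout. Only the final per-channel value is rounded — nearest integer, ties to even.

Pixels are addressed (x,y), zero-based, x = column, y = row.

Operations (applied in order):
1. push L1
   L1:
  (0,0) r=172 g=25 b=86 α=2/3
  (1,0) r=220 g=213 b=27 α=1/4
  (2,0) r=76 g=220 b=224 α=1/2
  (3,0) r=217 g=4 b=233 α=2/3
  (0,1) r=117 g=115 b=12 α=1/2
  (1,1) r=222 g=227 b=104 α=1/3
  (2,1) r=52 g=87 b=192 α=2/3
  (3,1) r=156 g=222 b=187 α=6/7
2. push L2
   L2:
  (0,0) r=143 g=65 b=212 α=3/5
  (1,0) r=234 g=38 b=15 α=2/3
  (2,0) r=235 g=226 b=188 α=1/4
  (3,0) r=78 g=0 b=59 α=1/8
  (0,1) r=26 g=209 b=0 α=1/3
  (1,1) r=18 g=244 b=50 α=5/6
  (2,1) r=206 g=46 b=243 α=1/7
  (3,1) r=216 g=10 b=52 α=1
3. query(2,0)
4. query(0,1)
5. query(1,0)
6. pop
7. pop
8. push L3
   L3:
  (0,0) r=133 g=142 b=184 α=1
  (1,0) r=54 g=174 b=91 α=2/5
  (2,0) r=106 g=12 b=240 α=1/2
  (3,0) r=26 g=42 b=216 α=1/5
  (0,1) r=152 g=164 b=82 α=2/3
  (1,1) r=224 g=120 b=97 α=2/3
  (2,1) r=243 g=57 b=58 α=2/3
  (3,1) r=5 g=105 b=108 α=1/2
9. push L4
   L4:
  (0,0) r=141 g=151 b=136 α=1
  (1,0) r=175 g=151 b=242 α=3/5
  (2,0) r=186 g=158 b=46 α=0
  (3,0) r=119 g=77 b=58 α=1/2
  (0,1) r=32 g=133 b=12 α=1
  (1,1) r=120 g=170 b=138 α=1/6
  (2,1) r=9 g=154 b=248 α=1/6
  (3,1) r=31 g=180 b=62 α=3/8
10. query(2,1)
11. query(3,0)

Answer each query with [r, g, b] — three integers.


query (2,0) [L1,L2] — begin 0,0,0
+L1 (α=1/2) → [38, 110, 112]
+L2 (α=1/4) → [349/4, 139, 131]
= [87, 139, 131]

(0,1) stack=L1,L2; from [0,0,0]:
L1 α=1/2: [117/2, 115/2, 6]
L2 α=1/3: [143/3, 108, 4]
= [48, 108, 4]

(1,0) stack=L1,L2; from [0,0,0]:
L1 α=1/4: [55, 213/4, 27/4]
L2 α=2/3: [523/3, 517/12, 49/4]
= [174, 43, 12]

query (2,1) [L3,L4] — begin 0,0,0
L3 α=2/3: [162, 38, 116/3]
L4 α=1/6: [273/2, 172/3, 662/9]
= [136, 57, 74]

query (3,0) [L3,L4] — begin 0,0,0
after L3 α=1/5: [26/5, 42/5, 216/5]
after L4 α=1/2: [621/10, 427/10, 253/5]
= [62, 43, 51]


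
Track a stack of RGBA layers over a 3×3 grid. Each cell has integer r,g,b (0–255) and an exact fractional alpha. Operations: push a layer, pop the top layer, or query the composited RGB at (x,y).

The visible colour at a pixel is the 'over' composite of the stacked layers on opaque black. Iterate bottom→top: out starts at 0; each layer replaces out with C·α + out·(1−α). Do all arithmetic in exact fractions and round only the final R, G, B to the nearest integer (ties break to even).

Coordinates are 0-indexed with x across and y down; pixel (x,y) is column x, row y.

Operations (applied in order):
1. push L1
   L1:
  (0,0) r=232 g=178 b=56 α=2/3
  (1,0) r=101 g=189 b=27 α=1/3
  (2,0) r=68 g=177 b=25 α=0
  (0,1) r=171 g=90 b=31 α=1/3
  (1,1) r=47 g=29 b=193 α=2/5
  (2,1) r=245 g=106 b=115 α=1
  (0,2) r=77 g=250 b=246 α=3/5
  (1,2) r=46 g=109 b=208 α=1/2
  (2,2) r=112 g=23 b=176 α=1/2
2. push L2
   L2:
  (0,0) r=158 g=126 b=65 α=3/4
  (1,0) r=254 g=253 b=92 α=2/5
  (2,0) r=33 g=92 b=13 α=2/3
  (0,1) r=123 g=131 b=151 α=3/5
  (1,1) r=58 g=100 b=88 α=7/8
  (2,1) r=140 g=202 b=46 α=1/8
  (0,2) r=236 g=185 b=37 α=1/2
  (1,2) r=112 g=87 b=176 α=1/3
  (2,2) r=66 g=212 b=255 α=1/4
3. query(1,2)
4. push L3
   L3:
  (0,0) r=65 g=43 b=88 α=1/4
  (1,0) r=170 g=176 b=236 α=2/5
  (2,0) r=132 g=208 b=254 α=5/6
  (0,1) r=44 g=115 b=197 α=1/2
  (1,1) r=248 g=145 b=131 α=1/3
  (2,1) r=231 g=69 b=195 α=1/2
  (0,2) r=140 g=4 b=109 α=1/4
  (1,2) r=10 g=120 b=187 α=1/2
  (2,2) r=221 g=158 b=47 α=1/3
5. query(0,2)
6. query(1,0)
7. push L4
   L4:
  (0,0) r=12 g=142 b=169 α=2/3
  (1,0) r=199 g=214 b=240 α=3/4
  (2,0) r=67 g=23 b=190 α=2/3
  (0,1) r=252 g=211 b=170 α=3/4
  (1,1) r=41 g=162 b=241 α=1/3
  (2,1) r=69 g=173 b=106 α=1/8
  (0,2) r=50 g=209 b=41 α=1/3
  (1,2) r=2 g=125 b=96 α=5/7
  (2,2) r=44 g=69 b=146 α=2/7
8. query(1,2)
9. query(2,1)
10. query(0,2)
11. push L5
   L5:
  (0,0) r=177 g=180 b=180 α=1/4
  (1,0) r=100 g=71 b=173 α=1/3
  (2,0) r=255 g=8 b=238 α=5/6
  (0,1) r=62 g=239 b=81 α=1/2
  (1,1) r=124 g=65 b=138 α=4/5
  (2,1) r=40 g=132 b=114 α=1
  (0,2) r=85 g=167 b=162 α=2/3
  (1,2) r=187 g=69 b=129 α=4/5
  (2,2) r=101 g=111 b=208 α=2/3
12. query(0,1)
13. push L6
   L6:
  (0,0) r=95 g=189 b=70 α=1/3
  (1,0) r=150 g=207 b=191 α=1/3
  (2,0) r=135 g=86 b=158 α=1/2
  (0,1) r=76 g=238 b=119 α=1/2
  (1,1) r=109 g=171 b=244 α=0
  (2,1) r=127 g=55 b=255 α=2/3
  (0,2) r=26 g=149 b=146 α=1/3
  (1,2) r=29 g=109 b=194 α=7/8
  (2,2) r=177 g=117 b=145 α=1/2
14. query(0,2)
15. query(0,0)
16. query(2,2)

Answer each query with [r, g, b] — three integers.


(1,2) stack=L1,L2; from [0,0,0]:
+L1 (α=1/2) → [23, 109/2, 104]
+L2 (α=1/3) → [158/3, 196/3, 128]
= [53, 65, 128]

at x=0,y=2 over L1,L2,L3:
+L1 (α=3/5) → [231/5, 150, 738/5]
+L2 (α=1/2) → [1411/10, 335/2, 923/10]
+L3 (α=1/4) → [5633/40, 1013/8, 3859/40]
= [141, 127, 96]

at x=1,y=0 over L1,L2,L3:
after L1 α=1/3: [101/3, 63, 9]
after L2 α=2/5: [609/5, 139, 211/5]
after L3 α=2/5: [3527/25, 769/5, 2993/25]
= [141, 154, 120]

(1,2) stack=L1,L2,L3,L4; from [0,0,0]:
L1 α=1/2: [23, 109/2, 104]
L2 α=1/3: [158/3, 196/3, 128]
L3 α=1/2: [94/3, 278/3, 315/2]
L4 α=5/7: [218/21, 2431/21, 795/7]
= [10, 116, 114]

(2,1) stack=L1,L2,L3,L4; from [0,0,0]:
after L1 α=1: [245, 106, 115]
after L2 α=1/8: [1855/8, 118, 851/8]
after L3 α=1/2: [3703/16, 187/2, 2411/16]
after L4 α=1/8: [27025/128, 1655/16, 18573/128]
rounded: [211, 103, 145]

at x=0,y=2 over L1,L2,L3,L4:
+L1 (α=3/5) → [231/5, 150, 738/5]
+L2 (α=1/2) → [1411/10, 335/2, 923/10]
+L3 (α=1/4) → [5633/40, 1013/8, 3859/40]
+L4 (α=1/3) → [2211/20, 1849/12, 4679/60]
= [111, 154, 78]

query (0,1) [L1,L2,L3,L4,L5] — begin 0,0,0
+L1 (α=1/3) → [57, 30, 31/3]
+L2 (α=3/5) → [483/5, 453/5, 1421/15]
+L3 (α=1/2) → [703/10, 514/5, 2188/15]
+L4 (α=3/4) → [8263/40, 3679/20, 4919/30]
+L5 (α=1/2) → [10743/80, 8459/40, 7349/60]
rounded: [134, 211, 122]

query (0,2) [L1,L2,L3,L4,L5,L6] — begin 0,0,0
+L1 (α=3/5) → [231/5, 150, 738/5]
+L2 (α=1/2) → [1411/10, 335/2, 923/10]
+L3 (α=1/4) → [5633/40, 1013/8, 3859/40]
+L4 (α=1/3) → [2211/20, 1849/12, 4679/60]
+L5 (α=2/3) → [5611/60, 5857/36, 24119/180]
+L6 (α=1/3) → [6391/90, 8539/54, 37259/270]
rounded: [71, 158, 138]

at x=0,y=0 over L1,L2,L3,L4,L5,L6:
L1 α=2/3: [464/3, 356/3, 112/3]
L2 α=3/4: [943/6, 745/6, 697/12]
L3 α=1/4: [1073/8, 831/8, 1049/16]
L4 α=2/3: [1265/24, 3103/24, 6457/48]
L5 α=1/4: [2681/32, 4543/32, 9337/64]
L6 α=1/3: [4201/48, 7567/48, 3859/32]
rounded: [88, 158, 121]

(2,2) stack=L1,L2,L3,L4,L5,L6; from [0,0,0]:
+L1 (α=1/2) → [56, 23/2, 88]
+L2 (α=1/4) → [117/2, 493/8, 519/4]
+L3 (α=1/3) → [338/3, 375/4, 613/6]
+L4 (α=2/7) → [1954/21, 2427/28, 4817/42]
+L5 (α=2/3) → [6196/63, 2881/28, 22289/126]
+L6 (α=1/2) → [17347/126, 6157/56, 40559/252]
→ [138, 110, 161]


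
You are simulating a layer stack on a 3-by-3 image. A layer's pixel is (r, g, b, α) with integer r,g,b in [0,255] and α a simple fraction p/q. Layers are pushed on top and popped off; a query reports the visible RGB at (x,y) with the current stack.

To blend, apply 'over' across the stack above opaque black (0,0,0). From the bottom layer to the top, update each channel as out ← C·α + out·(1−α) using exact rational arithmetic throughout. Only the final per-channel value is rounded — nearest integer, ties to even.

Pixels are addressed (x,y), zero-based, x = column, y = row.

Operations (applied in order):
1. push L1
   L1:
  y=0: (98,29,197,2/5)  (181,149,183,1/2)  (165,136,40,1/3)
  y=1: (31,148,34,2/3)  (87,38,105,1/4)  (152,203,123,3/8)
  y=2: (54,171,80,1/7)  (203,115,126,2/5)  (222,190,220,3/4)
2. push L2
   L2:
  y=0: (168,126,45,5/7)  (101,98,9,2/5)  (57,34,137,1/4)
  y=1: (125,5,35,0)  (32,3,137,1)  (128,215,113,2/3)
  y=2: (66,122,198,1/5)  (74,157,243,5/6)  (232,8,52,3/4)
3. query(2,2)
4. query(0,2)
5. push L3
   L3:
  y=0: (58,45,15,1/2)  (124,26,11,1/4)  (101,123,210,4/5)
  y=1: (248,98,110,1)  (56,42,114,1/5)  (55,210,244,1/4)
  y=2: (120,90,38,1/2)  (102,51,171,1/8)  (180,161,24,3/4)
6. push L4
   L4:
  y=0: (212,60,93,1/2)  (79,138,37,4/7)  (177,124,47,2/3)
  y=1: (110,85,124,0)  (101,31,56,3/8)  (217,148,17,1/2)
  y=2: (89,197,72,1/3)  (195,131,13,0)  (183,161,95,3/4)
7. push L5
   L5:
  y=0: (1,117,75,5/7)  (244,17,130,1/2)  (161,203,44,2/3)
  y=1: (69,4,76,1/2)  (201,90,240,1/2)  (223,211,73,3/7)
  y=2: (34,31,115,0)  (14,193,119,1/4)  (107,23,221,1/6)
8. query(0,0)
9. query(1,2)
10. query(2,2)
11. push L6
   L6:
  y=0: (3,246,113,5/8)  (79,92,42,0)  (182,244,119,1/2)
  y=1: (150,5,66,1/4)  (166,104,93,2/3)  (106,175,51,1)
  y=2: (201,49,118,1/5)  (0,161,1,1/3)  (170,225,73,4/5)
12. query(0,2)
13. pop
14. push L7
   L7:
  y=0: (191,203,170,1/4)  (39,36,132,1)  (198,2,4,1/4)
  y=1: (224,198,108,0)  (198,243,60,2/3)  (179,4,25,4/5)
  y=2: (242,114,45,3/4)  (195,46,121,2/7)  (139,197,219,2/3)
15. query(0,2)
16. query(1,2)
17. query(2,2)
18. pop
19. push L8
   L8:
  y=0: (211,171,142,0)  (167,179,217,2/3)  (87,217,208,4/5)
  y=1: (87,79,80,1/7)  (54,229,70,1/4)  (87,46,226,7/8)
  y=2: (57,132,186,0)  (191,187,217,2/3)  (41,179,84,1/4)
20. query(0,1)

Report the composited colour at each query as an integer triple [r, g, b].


at x=2,y=2 over L1,L2:
L1 α=3/4: [333/2, 285/2, 165]
L2 α=3/4: [1725/8, 333/8, 321/4]
→ [216, 42, 80]

at x=0,y=2 over L1,L2:
L1 α=1/7: [54/7, 171/7, 80/7]
L2 α=1/5: [678/35, 1538/35, 1706/35]
→ [19, 44, 49]

query (0,0) [L1,L2,L3,L4,L5] — begin 0,0,0
L1 α=2/5: [196/5, 58/5, 394/5]
L2 α=5/7: [656/5, 3266/35, 1913/35]
L3 α=1/2: [473/5, 4841/70, 1219/35]
L4 α=1/2: [1533/10, 9041/140, 2237/35]
L5 α=5/7: [1558/35, 49991/490, 17599/245]
= [45, 102, 72]

query (1,2) [L1,L2,L3,L4,L5] — begin 0,0,0
after L1 α=2/5: [406/5, 46, 252/5]
after L2 α=5/6: [376/5, 277/2, 2109/10]
after L3 α=1/8: [1571/20, 2041/16, 16473/80]
after L4 α=0: [1571/20, 2041/16, 16473/80]
after L5 α=1/4: [4993/80, 9211/64, 58939/320]
rounded: [62, 144, 184]

(2,2) stack=L1,L2,L3,L4,L5; from [0,0,0]:
L1 α=3/4: [333/2, 285/2, 165]
L2 α=3/4: [1725/8, 333/8, 321/4]
L3 α=3/4: [6045/32, 4197/32, 609/16]
L4 α=3/4: [23613/128, 19653/128, 5169/64]
L5 α=1/6: [131761/768, 101209/768, 39989/384]
= [172, 132, 104]

query (0,2) [L1,L2,L3,L4,L5,L6] — begin 0,0,0
+L1 (α=1/7) → [54/7, 171/7, 80/7]
+L2 (α=1/5) → [678/35, 1538/35, 1706/35]
+L3 (α=1/2) → [2439/35, 2344/35, 1518/35]
+L4 (α=1/3) → [7993/105, 3861/35, 1852/35]
+L5 (α=0) → [7993/105, 3861/35, 1852/35]
+L6 (α=1/5) → [53077/525, 17159/175, 11538/175]
→ [101, 98, 66]

query (0,2) [L1,L2,L3,L4,L5,L7] — begin 0,0,0
after L1 α=1/7: [54/7, 171/7, 80/7]
after L2 α=1/5: [678/35, 1538/35, 1706/35]
after L3 α=1/2: [2439/35, 2344/35, 1518/35]
after L4 α=1/3: [7993/105, 3861/35, 1852/35]
after L5 α=0: [7993/105, 3861/35, 1852/35]
after L7 α=3/4: [84223/420, 15831/140, 6577/140]
rounded: [201, 113, 47]

query (1,2) [L1,L2,L3,L4,L5,L7] — begin 0,0,0
after L1 α=2/5: [406/5, 46, 252/5]
after L2 α=5/6: [376/5, 277/2, 2109/10]
after L3 α=1/8: [1571/20, 2041/16, 16473/80]
after L4 α=0: [1571/20, 2041/16, 16473/80]
after L5 α=1/4: [4993/80, 9211/64, 58939/320]
after L7 α=2/7: [11233/112, 51943/448, 74427/448]
rounded: [100, 116, 166]

(2,2) stack=L1,L2,L3,L4,L5,L7; from [0,0,0]:
L1 α=3/4: [333/2, 285/2, 165]
L2 α=3/4: [1725/8, 333/8, 321/4]
L3 α=3/4: [6045/32, 4197/32, 609/16]
L4 α=3/4: [23613/128, 19653/128, 5169/64]
L5 α=1/6: [131761/768, 101209/768, 39989/384]
L7 α=2/3: [345265/2304, 403801/2304, 208181/1152]
rounded: [150, 175, 181]

query (0,1) [L1,L2,L3,L4,L5,L8] — begin 0,0,0
L1 α=2/3: [62/3, 296/3, 68/3]
L2 α=0: [62/3, 296/3, 68/3]
L3 α=1: [248, 98, 110]
L4 α=0: [248, 98, 110]
L5 α=1/2: [317/2, 51, 93]
L8 α=1/7: [1038/7, 55, 638/7]
→ [148, 55, 91]


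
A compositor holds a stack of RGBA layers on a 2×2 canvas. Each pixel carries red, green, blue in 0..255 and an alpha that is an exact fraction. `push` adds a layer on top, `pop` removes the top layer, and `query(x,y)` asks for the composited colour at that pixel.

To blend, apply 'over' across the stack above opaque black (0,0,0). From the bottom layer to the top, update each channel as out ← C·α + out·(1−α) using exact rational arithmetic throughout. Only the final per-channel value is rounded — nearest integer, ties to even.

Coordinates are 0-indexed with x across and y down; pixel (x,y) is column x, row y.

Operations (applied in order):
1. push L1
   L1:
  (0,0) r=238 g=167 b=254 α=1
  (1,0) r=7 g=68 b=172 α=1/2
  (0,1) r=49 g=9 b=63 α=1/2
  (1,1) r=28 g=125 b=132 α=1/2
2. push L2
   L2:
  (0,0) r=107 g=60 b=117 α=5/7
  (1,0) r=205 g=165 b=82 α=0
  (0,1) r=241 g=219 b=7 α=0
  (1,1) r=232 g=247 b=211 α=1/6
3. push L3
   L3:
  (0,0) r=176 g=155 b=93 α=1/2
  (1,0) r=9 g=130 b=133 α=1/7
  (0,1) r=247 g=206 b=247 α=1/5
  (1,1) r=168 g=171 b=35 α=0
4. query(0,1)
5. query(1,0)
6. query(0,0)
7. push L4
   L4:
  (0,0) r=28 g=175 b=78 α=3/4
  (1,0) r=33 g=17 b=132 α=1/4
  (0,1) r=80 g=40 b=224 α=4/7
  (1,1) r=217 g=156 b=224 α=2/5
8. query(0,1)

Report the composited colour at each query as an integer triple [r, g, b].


at x=0,y=1 over L1,L2,L3:
after L1 α=1/2: [49/2, 9/2, 63/2]
after L2 α=0: [49/2, 9/2, 63/2]
after L3 α=1/5: [69, 224/5, 373/5]
rounded: [69, 45, 75]

(1,0) stack=L1,L2,L3; from [0,0,0]:
L1 α=1/2: [7/2, 34, 86]
L2 α=0: [7/2, 34, 86]
L3 α=1/7: [30/7, 334/7, 649/7]
rounded: [4, 48, 93]

(0,0) stack=L1,L2,L3; from [0,0,0]:
after L1 α=1: [238, 167, 254]
after L2 α=5/7: [1011/7, 634/7, 1093/7]
after L3 α=1/2: [2243/14, 1719/14, 872/7]
→ [160, 123, 125]

at x=0,y=1 over L1,L2,L3,L4:
+L1 (α=1/2) → [49/2, 9/2, 63/2]
+L2 (α=0) → [49/2, 9/2, 63/2]
+L3 (α=1/5) → [69, 224/5, 373/5]
+L4 (α=4/7) → [527/7, 1472/35, 5599/35]
→ [75, 42, 160]


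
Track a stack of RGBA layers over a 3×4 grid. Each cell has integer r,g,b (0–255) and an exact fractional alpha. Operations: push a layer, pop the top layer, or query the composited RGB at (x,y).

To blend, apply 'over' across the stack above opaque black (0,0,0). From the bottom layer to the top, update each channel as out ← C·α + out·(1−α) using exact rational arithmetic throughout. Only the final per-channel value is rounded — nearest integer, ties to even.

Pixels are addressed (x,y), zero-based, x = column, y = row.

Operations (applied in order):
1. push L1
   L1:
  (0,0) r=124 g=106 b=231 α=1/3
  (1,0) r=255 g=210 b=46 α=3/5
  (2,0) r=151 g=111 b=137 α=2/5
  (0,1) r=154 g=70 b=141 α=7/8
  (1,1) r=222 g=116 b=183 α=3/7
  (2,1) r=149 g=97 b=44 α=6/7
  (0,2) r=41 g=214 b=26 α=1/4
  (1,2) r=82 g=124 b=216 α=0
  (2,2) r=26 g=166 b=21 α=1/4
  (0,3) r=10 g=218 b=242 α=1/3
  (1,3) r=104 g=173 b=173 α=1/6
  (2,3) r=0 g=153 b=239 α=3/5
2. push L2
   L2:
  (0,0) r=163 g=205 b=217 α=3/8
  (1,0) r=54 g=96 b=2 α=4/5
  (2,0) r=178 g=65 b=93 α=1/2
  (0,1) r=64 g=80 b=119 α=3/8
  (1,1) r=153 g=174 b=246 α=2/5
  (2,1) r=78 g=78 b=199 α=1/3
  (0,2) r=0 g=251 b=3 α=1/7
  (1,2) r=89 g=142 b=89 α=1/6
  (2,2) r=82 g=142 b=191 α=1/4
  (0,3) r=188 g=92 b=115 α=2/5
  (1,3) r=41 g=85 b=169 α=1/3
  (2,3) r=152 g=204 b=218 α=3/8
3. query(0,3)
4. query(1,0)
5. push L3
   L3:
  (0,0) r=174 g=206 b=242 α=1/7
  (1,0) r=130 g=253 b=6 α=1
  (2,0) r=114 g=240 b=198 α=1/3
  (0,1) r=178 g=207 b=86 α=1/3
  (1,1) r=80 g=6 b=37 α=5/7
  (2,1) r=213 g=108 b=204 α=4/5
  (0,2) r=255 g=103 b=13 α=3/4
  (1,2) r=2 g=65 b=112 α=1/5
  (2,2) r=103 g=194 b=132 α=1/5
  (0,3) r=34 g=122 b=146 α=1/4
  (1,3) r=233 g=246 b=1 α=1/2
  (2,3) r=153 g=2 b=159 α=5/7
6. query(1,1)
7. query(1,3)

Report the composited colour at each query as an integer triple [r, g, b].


(0,3) stack=L1,L2; from [0,0,0]:
+L1 (α=1/3) → [10/3, 218/3, 242/3]
+L2 (α=2/5) → [386/5, 402/5, 472/5]
→ [77, 80, 94]

at x=1,y=0 over L1,L2:
L1 α=3/5: [153, 126, 138/5]
L2 α=4/5: [369/5, 102, 178/25]
rounded: [74, 102, 7]

query (1,1) [L1,L2,L3] — begin 0,0,0
after L1 α=3/7: [666/7, 348/7, 549/7]
after L2 α=2/5: [828/7, 696/7, 5091/35]
after L3 α=5/7: [4456/49, 1602/49, 16657/245]
rounded: [91, 33, 68]

at x=1,y=3 over L1,L2,L3:
after L1 α=1/6: [52/3, 173/6, 173/6]
after L2 α=1/3: [227/9, 428/9, 680/9]
after L3 α=1/2: [1162/9, 1321/9, 689/18]
= [129, 147, 38]


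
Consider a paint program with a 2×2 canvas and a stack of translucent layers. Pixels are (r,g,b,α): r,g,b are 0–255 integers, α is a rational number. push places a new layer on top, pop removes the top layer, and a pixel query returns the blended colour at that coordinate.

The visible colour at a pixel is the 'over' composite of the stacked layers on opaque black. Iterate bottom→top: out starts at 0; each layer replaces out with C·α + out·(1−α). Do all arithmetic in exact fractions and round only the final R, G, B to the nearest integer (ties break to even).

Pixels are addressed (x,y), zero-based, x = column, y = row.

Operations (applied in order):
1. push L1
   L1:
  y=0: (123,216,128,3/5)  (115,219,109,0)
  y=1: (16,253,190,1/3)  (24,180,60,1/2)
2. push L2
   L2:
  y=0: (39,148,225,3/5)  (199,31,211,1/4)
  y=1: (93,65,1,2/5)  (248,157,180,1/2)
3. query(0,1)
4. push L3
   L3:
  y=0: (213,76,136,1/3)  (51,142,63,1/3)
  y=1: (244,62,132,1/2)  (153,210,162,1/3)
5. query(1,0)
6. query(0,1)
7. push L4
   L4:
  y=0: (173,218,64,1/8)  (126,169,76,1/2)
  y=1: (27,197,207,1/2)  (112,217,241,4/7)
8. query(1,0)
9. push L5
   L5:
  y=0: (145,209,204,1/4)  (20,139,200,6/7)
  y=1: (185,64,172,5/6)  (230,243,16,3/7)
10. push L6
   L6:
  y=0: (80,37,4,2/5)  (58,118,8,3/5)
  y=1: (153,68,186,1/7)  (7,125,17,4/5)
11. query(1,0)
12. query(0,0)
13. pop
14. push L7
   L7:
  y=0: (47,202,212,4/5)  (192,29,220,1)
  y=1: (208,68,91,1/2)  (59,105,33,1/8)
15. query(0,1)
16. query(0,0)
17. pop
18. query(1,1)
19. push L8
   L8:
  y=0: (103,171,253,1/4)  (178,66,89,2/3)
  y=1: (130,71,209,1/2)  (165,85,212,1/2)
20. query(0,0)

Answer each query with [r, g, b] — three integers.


query (0,1) [L1,L2] — begin 0,0,0
L1 α=1/3: [16/3, 253/3, 190/3]
L2 α=2/5: [202/5, 383/5, 192/5]
→ [40, 77, 38]

at x=1,y=0 over L1,L2,L3:
+L1 (α=0) → [0, 0, 0]
+L2 (α=1/4) → [199/4, 31/4, 211/4]
+L3 (α=1/3) → [301/6, 105/2, 337/6]
→ [50, 52, 56]

(0,1) stack=L1,L2,L3; from [0,0,0]:
+L1 (α=1/3) → [16/3, 253/3, 190/3]
+L2 (α=2/5) → [202/5, 383/5, 192/5]
+L3 (α=1/2) → [711/5, 693/10, 426/5]
→ [142, 69, 85]

(1,0) stack=L1,L2,L3,L4; from [0,0,0]:
after L1 α=0: [0, 0, 0]
after L2 α=1/4: [199/4, 31/4, 211/4]
after L3 α=1/3: [301/6, 105/2, 337/6]
after L4 α=1/2: [1057/12, 443/4, 793/12]
rounded: [88, 111, 66]

(1,0) stack=L1,L2,L3,L4,L5,L6; from [0,0,0]:
after L1 α=0: [0, 0, 0]
after L2 α=1/4: [199/4, 31/4, 211/4]
after L3 α=1/3: [301/6, 105/2, 337/6]
after L4 α=1/2: [1057/12, 443/4, 793/12]
after L5 α=6/7: [2497/84, 3779/28, 15193/84]
after L6 α=3/5: [1961/42, 1747/14, 16201/210]
→ [47, 125, 77]

(0,0) stack=L1,L2,L3,L4,L5,L6; from [0,0,0]:
+L1 (α=3/5) → [369/5, 648/5, 384/5]
+L2 (α=3/5) → [1323/25, 3516/25, 4143/25]
+L3 (α=1/3) → [2657/25, 8932/75, 11686/75]
+L4 (α=1/8) → [5731/50, 39437/300, 43301/300]
+L5 (α=1/4) → [24443/200, 60337/400, 63701/400]
+L6 (α=2/5) → [105329/1000, 210611/2000, 194303/2000]
→ [105, 105, 97]

(0,1) stack=L1,L2,L3,L4,L5,L7; from [0,0,0]:
after L1 α=1/3: [16/3, 253/3, 190/3]
after L2 α=2/5: [202/5, 383/5, 192/5]
after L3 α=1/2: [711/5, 693/10, 426/5]
after L4 α=1/2: [423/5, 2663/20, 1461/10]
after L5 α=5/6: [2524/15, 3021/40, 10061/60]
after L7 α=1/2: [2822/15, 5741/80, 15521/120]
→ [188, 72, 129]

at x=0,y=0 over L1,L2,L3,L4,L5,L7:
after L1 α=3/5: [369/5, 648/5, 384/5]
after L2 α=3/5: [1323/25, 3516/25, 4143/25]
after L3 α=1/3: [2657/25, 8932/75, 11686/75]
after L4 α=1/8: [5731/50, 39437/300, 43301/300]
after L5 α=1/4: [24443/200, 60337/400, 63701/400]
after L7 α=4/5: [62043/1000, 383537/2000, 402901/2000]
rounded: [62, 192, 201]

query (1,1) [L1,L2,L3,L4,L5] — begin 0,0,0
+L1 (α=1/2) → [12, 90, 30]
+L2 (α=1/2) → [130, 247/2, 105]
+L3 (α=1/3) → [413/3, 457/3, 124]
+L4 (α=4/7) → [123, 1325/7, 1336/7]
+L5 (α=3/7) → [1182/7, 10403/49, 5680/49]
= [169, 212, 116]

query (0,0) [L1,L2,L3,L4,L5,L8] — begin 0,0,0
+L1 (α=3/5) → [369/5, 648/5, 384/5]
+L2 (α=3/5) → [1323/25, 3516/25, 4143/25]
+L3 (α=1/3) → [2657/25, 8932/75, 11686/75]
+L4 (α=1/8) → [5731/50, 39437/300, 43301/300]
+L5 (α=1/4) → [24443/200, 60337/400, 63701/400]
+L8 (α=1/4) → [93929/800, 249411/1600, 292303/1600]
= [117, 156, 183]


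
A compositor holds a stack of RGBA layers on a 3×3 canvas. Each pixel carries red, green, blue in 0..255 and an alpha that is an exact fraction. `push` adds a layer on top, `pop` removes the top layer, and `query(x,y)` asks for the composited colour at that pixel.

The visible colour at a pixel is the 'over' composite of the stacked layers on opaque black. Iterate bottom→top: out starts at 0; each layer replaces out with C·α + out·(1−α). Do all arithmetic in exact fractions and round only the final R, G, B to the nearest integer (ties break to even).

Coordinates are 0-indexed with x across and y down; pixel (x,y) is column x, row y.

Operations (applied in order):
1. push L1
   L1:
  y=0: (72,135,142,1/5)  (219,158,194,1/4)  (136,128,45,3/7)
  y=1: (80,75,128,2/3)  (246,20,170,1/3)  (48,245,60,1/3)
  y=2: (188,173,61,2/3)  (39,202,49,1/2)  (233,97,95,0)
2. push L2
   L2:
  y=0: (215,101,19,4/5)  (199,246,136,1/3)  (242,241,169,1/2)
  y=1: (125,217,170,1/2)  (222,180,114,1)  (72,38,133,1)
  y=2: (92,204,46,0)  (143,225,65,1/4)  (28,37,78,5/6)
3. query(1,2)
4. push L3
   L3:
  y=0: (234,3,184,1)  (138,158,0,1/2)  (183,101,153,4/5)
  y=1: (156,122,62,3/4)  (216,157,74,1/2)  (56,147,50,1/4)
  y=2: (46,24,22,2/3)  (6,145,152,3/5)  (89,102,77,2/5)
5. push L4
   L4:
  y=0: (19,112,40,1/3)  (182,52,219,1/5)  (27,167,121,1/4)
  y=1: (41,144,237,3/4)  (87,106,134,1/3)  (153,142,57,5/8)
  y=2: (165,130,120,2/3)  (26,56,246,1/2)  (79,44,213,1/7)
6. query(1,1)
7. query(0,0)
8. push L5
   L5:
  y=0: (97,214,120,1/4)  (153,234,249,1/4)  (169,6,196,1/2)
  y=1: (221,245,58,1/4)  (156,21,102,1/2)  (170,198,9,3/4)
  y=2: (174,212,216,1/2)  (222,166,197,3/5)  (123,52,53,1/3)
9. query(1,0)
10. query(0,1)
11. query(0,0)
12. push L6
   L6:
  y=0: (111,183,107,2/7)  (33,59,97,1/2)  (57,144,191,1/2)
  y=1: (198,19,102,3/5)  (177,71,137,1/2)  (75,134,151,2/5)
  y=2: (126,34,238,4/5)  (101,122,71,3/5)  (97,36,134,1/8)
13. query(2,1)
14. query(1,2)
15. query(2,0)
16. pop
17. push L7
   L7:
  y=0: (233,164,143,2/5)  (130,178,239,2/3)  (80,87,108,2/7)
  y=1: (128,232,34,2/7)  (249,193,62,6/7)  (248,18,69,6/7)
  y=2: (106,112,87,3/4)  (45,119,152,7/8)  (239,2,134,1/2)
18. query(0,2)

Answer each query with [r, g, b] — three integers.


query (1,2) [L1,L2] — begin 0,0,0
+L1 (α=1/2) → [39/2, 101, 49/2]
+L2 (α=1/4) → [403/8, 132, 277/8]
= [50, 132, 35]

at x=1,y=1 over L1,L2,L3,L4:
L1 α=1/3: [82, 20/3, 170/3]
L2 α=1: [222, 180, 114]
L3 α=1/2: [219, 337/2, 94]
L4 α=1/3: [175, 443/3, 322/3]
rounded: [175, 148, 107]

query (0,0) [L1,L2,L3,L4] — begin 0,0,0
+L1 (α=1/5) → [72/5, 27, 142/5]
+L2 (α=4/5) → [4372/25, 431/5, 522/25]
+L3 (α=1) → [234, 3, 184]
+L4 (α=1/3) → [487/3, 118/3, 136]
→ [162, 39, 136]

query (1,0) [L1,L2,L3,L4,L5] — begin 0,0,0
after L1 α=1/4: [219/4, 79/2, 97/2]
after L2 α=1/3: [617/6, 325/3, 233/3]
after L3 α=1/2: [1445/12, 799/6, 233/6]
after L4 α=1/5: [1991/15, 1754/15, 1123/15]
after L5 α=1/4: [689/5, 731/5, 592/5]
→ [138, 146, 118]

(0,1) stack=L1,L2,L3,L4,L5; from [0,0,0]:
after L1 α=2/3: [160/3, 50, 256/3]
after L2 α=1/2: [535/6, 267/2, 383/3]
after L3 α=3/4: [3343/24, 999/8, 941/12]
after L4 α=3/4: [6295/96, 4455/32, 9473/48]
after L5 α=1/4: [13367/128, 21205/128, 10401/64]
rounded: [104, 166, 163]

at x=0,y=0 over L1,L2,L3,L4,L5:
+L1 (α=1/5) → [72/5, 27, 142/5]
+L2 (α=4/5) → [4372/25, 431/5, 522/25]
+L3 (α=1) → [234, 3, 184]
+L4 (α=1/3) → [487/3, 118/3, 136]
+L5 (α=1/4) → [146, 83, 132]
→ [146, 83, 132]

query (2,1) [L1,L2,L3,L4,L5,L6] — begin 0,0,0
after L1 α=1/3: [16, 245/3, 20]
after L2 α=1: [72, 38, 133]
after L3 α=1/4: [68, 261/4, 449/4]
after L4 α=5/8: [969/8, 3623/32, 2487/32]
after L5 α=3/4: [5049/32, 22631/128, 3351/128]
after L6 α=2/5: [19947/160, 102197/640, 48709/640]
rounded: [125, 160, 76]

at x=1,y=2 over L1,L2,L3,L4,L5,L6:
L1 α=1/2: [39/2, 101, 49/2]
L2 α=1/4: [403/8, 132, 277/8]
L3 α=3/5: [95/4, 699/5, 2101/20]
L4 α=1/2: [199/8, 979/10, 7021/40]
L5 α=3/5: [2863/20, 3469/25, 18841/100]
L6 α=3/5: [5893/50, 16088/125, 29491/250]
rounded: [118, 129, 118]

at x=2,y=0 over L1,L2,L3,L4,L5,L6:
+L1 (α=3/7) → [408/7, 384/7, 135/7]
+L2 (α=1/2) → [1051/7, 2071/14, 659/7]
+L3 (α=4/5) → [1235/7, 7727/70, 4943/35]
+L4 (α=1/4) → [1947/14, 34871/280, 4766/35]
+L5 (α=1/2) → [4313/28, 36551/560, 5813/35]
+L6 (α=1/2) → [5909/56, 117191/1120, 6249/35]
rounded: [106, 105, 179]

query (0,2) [L1,L2,L3,L4,L5,L7] — begin 0,0,0
after L1 α=2/3: [376/3, 346/3, 122/3]
after L2 α=0: [376/3, 346/3, 122/3]
after L3 α=2/3: [652/9, 490/9, 254/9]
after L4 α=2/3: [3622/27, 2830/27, 2414/27]
after L5 α=1/2: [4160/27, 4277/27, 4123/27]
after L7 α=3/4: [6373/54, 13349/108, 5585/54]
= [118, 124, 103]


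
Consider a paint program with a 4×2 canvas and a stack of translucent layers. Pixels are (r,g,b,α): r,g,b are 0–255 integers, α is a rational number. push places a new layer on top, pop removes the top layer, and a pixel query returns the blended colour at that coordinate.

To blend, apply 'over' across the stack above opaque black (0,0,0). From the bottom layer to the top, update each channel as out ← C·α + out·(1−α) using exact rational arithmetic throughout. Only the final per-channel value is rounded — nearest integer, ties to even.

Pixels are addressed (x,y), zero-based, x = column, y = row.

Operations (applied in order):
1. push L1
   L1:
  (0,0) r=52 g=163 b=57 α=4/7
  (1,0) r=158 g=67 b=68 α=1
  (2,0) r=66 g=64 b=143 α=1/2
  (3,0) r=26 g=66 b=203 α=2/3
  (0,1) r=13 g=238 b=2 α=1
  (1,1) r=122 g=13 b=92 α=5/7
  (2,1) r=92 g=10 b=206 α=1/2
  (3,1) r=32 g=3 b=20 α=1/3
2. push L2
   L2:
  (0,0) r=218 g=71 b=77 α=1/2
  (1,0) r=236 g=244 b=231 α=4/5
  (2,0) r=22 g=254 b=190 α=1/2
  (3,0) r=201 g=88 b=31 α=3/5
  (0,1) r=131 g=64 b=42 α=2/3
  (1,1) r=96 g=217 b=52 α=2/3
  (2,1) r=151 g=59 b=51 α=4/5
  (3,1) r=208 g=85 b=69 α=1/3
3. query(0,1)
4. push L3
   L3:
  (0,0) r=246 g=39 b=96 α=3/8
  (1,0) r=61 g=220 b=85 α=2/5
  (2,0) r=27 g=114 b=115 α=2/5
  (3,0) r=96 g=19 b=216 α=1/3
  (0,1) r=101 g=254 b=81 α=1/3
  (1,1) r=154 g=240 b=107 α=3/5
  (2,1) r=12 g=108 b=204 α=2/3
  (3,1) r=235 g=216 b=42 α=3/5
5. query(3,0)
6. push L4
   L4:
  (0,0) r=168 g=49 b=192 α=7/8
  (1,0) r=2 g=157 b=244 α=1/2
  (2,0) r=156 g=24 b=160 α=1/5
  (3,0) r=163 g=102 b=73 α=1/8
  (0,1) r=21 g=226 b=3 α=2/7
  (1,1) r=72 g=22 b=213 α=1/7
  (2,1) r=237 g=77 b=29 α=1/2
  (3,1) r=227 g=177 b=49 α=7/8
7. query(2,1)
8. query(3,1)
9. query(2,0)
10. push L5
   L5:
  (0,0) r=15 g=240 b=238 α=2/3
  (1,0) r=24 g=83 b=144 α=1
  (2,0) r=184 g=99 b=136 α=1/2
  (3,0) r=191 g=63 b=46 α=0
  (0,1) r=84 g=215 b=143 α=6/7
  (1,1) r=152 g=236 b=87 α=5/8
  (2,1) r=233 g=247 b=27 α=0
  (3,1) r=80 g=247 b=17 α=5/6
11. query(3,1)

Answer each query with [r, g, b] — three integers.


at x=0,y=1 over L1,L2:
+L1 (α=1) → [13, 238, 2]
+L2 (α=2/3) → [275/3, 122, 86/3]
→ [92, 122, 29]

query (3,0) [L1,L2,L3] — begin 0,0,0
+L1 (α=2/3) → [52/3, 44, 406/3]
+L2 (α=3/5) → [1913/15, 352/5, 1091/15]
+L3 (α=1/3) → [5266/45, 799/15, 5422/45]
= [117, 53, 120]

query (2,1) [L1,L2,L3,L4] — begin 0,0,0
+L1 (α=1/2) → [46, 5, 103]
+L2 (α=4/5) → [130, 241/5, 307/5]
+L3 (α=2/3) → [154/3, 1321/15, 2347/15]
+L4 (α=1/2) → [865/6, 1238/15, 1391/15]
= [144, 83, 93]

at x=3,y=1 over L1,L2,L3,L4:
L1 α=1/3: [32/3, 1, 20/3]
L2 α=1/3: [688/9, 29, 247/9]
L3 α=3/5: [7721/45, 706/5, 1628/45]
L4 α=7/8: [39613/180, 6901/40, 17063/360]
→ [220, 173, 47]

at x=2,y=0 over L1,L2,L3,L4:
L1 α=1/2: [33, 32, 143/2]
L2 α=1/2: [55/2, 143, 523/4]
L3 α=2/5: [273/10, 657/5, 2489/20]
L4 α=1/5: [1326/25, 2748/25, 3289/25]
→ [53, 110, 132]

query (3,1) [L1,L2,L3,L4,L5] — begin 0,0,0
L1 α=1/3: [32/3, 1, 20/3]
L2 α=1/3: [688/9, 29, 247/9]
L3 α=3/5: [7721/45, 706/5, 1628/45]
L4 α=7/8: [39613/180, 6901/40, 17063/360]
L5 α=5/6: [111613/1080, 18767/80, 47663/2160]
→ [103, 235, 22]


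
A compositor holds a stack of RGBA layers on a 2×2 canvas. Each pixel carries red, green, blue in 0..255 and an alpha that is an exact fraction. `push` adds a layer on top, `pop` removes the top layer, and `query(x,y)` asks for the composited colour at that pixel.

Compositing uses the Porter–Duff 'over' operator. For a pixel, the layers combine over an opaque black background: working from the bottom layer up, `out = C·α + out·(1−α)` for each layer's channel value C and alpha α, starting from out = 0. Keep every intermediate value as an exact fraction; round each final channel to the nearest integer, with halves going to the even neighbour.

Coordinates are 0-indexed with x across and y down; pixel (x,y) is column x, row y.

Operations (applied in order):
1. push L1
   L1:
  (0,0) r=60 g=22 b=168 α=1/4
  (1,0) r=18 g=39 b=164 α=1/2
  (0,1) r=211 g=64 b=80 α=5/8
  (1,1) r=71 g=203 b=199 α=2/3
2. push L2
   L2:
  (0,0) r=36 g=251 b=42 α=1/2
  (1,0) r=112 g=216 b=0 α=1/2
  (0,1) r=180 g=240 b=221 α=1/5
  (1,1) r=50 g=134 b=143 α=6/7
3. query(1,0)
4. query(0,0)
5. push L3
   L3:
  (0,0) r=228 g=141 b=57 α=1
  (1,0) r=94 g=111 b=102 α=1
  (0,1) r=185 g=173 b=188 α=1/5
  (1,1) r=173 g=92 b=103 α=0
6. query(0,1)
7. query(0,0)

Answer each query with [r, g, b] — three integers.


query (1,0) [L1,L2] — begin 0,0,0
+L1 (α=1/2) → [9, 39/2, 82]
+L2 (α=1/2) → [121/2, 471/4, 41]
→ [60, 118, 41]

at x=0,y=0 over L1,L2:
L1 α=1/4: [15, 11/2, 42]
L2 α=1/2: [51/2, 513/4, 42]
rounded: [26, 128, 42]

(0,1) stack=L1,L2,L3; from [0,0,0]:
L1 α=5/8: [1055/8, 40, 50]
L2 α=1/5: [283/2, 80, 421/5]
L3 α=1/5: [751/5, 493/5, 2624/25]
rounded: [150, 99, 105]

query (0,0) [L1,L2,L3] — begin 0,0,0
+L1 (α=1/4) → [15, 11/2, 42]
+L2 (α=1/2) → [51/2, 513/4, 42]
+L3 (α=1) → [228, 141, 57]
= [228, 141, 57]


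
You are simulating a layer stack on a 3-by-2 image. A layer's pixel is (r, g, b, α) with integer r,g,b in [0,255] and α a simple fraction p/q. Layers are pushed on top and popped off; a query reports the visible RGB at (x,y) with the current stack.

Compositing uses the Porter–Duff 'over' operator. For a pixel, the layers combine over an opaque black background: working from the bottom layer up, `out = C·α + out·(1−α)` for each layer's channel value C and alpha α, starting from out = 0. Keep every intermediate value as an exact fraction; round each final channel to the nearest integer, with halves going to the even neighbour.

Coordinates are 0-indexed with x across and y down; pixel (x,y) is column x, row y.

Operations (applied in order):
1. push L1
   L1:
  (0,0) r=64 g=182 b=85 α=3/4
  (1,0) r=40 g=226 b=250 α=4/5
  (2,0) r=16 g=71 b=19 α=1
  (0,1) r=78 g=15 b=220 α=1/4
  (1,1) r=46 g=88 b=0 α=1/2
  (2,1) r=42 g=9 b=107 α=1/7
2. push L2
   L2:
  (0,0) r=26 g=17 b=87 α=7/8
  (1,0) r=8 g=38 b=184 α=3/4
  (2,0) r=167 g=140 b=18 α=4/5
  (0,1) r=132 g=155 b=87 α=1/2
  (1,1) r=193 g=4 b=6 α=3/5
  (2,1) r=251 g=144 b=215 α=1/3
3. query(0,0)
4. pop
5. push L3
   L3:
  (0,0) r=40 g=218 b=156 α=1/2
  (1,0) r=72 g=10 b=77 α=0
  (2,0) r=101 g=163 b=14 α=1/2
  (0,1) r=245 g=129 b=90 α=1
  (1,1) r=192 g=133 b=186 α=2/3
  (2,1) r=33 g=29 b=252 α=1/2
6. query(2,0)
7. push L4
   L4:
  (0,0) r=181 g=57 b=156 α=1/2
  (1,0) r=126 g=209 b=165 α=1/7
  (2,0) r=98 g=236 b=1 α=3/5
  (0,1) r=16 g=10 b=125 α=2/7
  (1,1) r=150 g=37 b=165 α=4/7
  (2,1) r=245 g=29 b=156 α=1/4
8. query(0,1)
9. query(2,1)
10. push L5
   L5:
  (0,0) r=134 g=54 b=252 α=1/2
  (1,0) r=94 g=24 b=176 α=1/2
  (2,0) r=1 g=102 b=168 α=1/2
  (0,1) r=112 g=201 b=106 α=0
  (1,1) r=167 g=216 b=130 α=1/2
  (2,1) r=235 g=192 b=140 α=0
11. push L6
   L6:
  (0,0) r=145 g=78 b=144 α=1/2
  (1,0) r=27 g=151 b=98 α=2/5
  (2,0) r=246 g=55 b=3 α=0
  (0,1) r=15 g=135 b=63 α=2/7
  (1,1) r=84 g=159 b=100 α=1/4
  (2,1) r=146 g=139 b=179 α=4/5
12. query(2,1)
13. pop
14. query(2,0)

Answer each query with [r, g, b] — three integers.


(0,0) stack=L1,L2; from [0,0,0]:
L1 α=3/4: [48, 273/2, 255/4]
L2 α=7/8: [115/4, 511/16, 2691/32]
= [29, 32, 84]

query (2,0) [L1,L3] — begin 0,0,0
after L1 α=1: [16, 71, 19]
after L3 α=1/2: [117/2, 117, 33/2]
→ [58, 117, 16]

query (0,1) [L1,L3,L4] — begin 0,0,0
L1 α=1/4: [39/2, 15/4, 55]
L3 α=1: [245, 129, 90]
L4 α=2/7: [1257/7, 95, 100]
→ [180, 95, 100]

at x=2,y=1 over L1,L3,L4:
after L1 α=1/7: [6, 9/7, 107/7]
after L3 α=1/2: [39/2, 106/7, 1871/14]
after L4 α=1/4: [607/8, 521/28, 7797/56]
= [76, 19, 139]

at x=2,y=1 over L1,L3,L4,L5,L6:
+L1 (α=1/7) → [6, 9/7, 107/7]
+L3 (α=1/2) → [39/2, 106/7, 1871/14]
+L4 (α=1/4) → [607/8, 521/28, 7797/56]
+L5 (α=0) → [607/8, 521/28, 7797/56]
+L6 (α=4/5) → [5279/40, 16089/140, 47893/280]
→ [132, 115, 171]

query (2,0) [L1,L3,L4,L5] — begin 0,0,0
after L1 α=1: [16, 71, 19]
after L3 α=1/2: [117/2, 117, 33/2]
after L4 α=3/5: [411/5, 942/5, 36/5]
after L5 α=1/2: [208/5, 726/5, 438/5]
= [42, 145, 88]


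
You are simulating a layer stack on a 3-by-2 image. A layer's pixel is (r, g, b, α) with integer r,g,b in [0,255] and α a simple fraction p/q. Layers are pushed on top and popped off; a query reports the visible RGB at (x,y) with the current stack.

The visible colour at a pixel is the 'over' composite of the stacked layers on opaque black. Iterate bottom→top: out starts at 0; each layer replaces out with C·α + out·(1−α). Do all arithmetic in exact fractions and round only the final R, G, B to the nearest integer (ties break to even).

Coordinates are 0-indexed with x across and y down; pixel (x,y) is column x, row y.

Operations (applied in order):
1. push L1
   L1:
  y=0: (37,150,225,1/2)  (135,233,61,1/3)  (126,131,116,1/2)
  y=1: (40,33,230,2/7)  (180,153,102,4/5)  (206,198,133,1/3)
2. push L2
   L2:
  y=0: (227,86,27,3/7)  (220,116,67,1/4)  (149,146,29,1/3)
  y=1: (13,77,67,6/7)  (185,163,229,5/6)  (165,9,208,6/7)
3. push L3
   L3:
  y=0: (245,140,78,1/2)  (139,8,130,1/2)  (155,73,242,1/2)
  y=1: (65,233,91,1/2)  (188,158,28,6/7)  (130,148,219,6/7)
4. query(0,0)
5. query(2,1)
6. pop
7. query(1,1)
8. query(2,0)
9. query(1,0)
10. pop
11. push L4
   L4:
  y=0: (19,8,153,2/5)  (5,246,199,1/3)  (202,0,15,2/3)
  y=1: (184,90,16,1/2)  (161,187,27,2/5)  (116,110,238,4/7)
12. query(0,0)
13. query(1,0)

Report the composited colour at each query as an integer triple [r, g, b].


(0,0) stack=L1,L2,L3; from [0,0,0]:
L1 α=1/2: [37/2, 75, 225/2]
L2 α=3/7: [755/7, 558/7, 531/7]
L3 α=1/2: [1235/7, 769/7, 1077/14]
rounded: [176, 110, 77]

query (2,1) [L1,L2,L3] — begin 0,0,0
+L1 (α=1/3) → [206/3, 66, 133/3]
+L2 (α=6/7) → [3176/21, 120/7, 3877/21]
+L3 (α=6/7) → [19556/147, 6336/49, 31471/147]
= [133, 129, 214]

query (1,1) [L1,L2] — begin 0,0,0
after L1 α=4/5: [144, 612/5, 408/5]
after L2 α=5/6: [1069/6, 4687/30, 6133/30]
rounded: [178, 156, 204]

query (2,0) [L1,L2] — begin 0,0,0
L1 α=1/2: [63, 131/2, 58]
L2 α=1/3: [275/3, 277/3, 145/3]
rounded: [92, 92, 48]

at x=1,y=0 over L1,L2:
+L1 (α=1/3) → [45, 233/3, 61/3]
+L2 (α=1/4) → [355/4, 349/4, 32]
= [89, 87, 32]

query (0,0) [L1,L4] — begin 0,0,0
after L1 α=1/2: [37/2, 75, 225/2]
after L4 α=2/5: [187/10, 241/5, 1287/10]
rounded: [19, 48, 129]

at x=1,y=0 over L1,L4:
after L1 α=1/3: [45, 233/3, 61/3]
after L4 α=1/3: [95/3, 1204/9, 719/9]
→ [32, 134, 80]


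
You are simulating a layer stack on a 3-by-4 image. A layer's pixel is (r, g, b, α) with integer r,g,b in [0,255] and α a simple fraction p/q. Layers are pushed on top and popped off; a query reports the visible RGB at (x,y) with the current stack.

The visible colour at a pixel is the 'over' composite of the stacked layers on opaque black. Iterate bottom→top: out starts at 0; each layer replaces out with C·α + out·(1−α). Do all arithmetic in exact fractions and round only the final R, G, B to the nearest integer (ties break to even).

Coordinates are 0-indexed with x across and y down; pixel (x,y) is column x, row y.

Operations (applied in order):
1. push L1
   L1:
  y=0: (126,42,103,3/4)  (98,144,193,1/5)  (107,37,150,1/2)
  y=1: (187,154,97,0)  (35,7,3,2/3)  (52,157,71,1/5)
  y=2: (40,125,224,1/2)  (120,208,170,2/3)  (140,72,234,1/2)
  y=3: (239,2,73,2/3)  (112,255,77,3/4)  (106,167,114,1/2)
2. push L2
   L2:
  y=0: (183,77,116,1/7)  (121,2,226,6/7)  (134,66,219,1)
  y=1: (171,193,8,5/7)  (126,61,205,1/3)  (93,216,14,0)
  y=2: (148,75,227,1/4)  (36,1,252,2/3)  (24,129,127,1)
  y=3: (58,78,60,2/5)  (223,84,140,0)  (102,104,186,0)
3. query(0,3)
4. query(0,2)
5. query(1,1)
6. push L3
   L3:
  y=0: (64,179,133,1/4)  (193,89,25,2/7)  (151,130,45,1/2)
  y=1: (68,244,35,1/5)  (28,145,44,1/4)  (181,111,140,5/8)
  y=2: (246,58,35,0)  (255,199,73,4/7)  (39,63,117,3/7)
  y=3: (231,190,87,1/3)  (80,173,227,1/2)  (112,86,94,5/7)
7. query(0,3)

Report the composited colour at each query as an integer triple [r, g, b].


query (0,3) [L1,L2] — begin 0,0,0
+L1 (α=2/3) → [478/3, 4/3, 146/3]
+L2 (α=2/5) → [594/5, 32, 266/5]
→ [119, 32, 53]

query (0,2) [L1,L2] — begin 0,0,0
L1 α=1/2: [20, 125/2, 112]
L2 α=1/4: [52, 525/8, 563/4]
= [52, 66, 141]

at x=1,y=1 over L1,L2:
after L1 α=2/3: [70/3, 14/3, 2]
after L2 α=1/3: [518/9, 211/9, 209/3]
rounded: [58, 23, 70]

query (0,3) [L1,L2,L3] — begin 0,0,0
+L1 (α=2/3) → [478/3, 4/3, 146/3]
+L2 (α=2/5) → [594/5, 32, 266/5]
+L3 (α=1/3) → [781/5, 254/3, 967/15]
= [156, 85, 64]


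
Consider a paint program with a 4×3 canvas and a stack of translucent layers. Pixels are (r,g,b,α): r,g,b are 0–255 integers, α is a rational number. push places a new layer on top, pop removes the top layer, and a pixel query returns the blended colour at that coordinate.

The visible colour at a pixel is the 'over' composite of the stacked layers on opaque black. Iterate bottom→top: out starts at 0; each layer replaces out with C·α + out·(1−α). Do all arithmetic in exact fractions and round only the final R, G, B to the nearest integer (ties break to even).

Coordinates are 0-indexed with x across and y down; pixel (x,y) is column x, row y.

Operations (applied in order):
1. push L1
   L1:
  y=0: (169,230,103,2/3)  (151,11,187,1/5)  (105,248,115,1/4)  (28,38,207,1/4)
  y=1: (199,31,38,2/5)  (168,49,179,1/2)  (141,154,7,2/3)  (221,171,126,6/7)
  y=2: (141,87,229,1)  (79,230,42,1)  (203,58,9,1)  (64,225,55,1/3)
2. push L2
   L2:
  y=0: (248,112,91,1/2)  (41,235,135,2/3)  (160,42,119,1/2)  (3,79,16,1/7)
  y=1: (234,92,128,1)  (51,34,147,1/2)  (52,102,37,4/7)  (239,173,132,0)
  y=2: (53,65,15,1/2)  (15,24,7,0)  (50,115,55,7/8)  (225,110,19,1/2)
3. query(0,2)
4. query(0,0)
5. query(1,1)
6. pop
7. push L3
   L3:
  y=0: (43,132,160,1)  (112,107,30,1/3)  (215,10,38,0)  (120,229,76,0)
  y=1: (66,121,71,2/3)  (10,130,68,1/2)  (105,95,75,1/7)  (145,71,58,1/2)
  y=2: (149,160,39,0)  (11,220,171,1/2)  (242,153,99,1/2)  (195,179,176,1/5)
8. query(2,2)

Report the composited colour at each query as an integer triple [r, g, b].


(0,2) stack=L1,L2; from [0,0,0]:
L1 α=1: [141, 87, 229]
L2 α=1/2: [97, 76, 122]
rounded: [97, 76, 122]

(0,0) stack=L1,L2; from [0,0,0]:
+L1 (α=2/3) → [338/3, 460/3, 206/3]
+L2 (α=1/2) → [541/3, 398/3, 479/6]
rounded: [180, 133, 80]

at x=1,y=1 over L1,L2:
+L1 (α=1/2) → [84, 49/2, 179/2]
+L2 (α=1/2) → [135/2, 117/4, 473/4]
= [68, 29, 118]

query (2,2) [L1,L3] — begin 0,0,0
+L1 (α=1) → [203, 58, 9]
+L3 (α=1/2) → [445/2, 211/2, 54]
rounded: [222, 106, 54]


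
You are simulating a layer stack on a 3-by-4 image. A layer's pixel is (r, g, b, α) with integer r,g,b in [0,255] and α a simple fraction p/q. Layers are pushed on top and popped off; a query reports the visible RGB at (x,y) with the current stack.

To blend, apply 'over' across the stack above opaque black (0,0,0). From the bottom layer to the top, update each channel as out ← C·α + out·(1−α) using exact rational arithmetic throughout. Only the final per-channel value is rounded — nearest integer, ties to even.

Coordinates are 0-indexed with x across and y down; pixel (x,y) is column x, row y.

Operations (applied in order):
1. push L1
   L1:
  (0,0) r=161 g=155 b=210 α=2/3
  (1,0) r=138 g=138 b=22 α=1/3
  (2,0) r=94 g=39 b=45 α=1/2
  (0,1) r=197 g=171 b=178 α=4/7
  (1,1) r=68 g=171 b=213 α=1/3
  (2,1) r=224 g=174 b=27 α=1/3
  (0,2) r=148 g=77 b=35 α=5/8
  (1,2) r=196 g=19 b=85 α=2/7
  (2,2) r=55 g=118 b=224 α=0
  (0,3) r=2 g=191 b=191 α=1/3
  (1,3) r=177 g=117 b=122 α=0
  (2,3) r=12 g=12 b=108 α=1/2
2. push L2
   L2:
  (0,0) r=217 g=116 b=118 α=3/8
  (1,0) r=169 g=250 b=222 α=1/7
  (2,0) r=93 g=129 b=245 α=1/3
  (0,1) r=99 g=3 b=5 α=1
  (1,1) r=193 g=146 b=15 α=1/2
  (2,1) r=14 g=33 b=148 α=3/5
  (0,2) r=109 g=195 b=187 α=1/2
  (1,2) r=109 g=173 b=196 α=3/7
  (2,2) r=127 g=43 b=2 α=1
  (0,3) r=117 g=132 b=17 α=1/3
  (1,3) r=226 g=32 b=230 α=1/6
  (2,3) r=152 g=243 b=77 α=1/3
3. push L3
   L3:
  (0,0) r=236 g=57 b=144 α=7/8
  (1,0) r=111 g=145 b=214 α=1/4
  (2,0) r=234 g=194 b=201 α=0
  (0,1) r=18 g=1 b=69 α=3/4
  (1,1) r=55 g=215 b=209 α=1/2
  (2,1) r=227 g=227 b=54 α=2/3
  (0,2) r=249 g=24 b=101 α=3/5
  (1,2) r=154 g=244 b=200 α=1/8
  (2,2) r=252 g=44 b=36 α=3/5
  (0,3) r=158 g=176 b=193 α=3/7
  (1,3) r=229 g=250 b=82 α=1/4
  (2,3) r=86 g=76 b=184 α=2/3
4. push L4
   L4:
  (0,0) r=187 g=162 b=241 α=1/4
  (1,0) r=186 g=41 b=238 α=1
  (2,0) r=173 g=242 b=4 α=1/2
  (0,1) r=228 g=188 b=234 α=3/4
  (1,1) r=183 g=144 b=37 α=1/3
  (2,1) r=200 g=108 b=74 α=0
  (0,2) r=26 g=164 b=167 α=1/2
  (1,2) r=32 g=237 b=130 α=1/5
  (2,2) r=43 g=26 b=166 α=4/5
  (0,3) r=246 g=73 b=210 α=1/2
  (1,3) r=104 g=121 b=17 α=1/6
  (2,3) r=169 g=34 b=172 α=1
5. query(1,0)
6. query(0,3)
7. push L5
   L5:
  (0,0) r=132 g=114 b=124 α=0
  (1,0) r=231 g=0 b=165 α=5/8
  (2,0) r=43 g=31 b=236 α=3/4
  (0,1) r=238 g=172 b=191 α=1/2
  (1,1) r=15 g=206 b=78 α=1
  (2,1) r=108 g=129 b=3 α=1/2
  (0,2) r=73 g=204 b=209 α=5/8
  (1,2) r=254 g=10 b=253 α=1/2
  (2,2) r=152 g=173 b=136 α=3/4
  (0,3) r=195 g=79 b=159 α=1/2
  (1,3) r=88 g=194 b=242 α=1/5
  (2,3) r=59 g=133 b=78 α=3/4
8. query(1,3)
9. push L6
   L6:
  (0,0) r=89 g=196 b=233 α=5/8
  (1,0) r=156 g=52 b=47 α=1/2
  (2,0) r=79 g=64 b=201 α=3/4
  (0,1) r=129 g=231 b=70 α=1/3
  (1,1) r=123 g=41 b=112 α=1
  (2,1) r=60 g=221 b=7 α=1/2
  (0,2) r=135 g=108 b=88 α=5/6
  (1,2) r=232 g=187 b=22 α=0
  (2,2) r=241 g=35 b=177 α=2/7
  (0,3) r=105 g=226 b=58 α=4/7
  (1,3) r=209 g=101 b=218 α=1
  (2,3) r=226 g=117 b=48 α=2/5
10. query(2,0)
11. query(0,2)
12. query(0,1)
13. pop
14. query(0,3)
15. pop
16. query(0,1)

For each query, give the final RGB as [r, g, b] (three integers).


at x=1,y=0 over L1,L2,L3,L4:
L1 α=1/3: [46, 46, 22/3]
L2 α=1/7: [445/7, 526/7, 38]
L3 α=1/4: [528/7, 2593/28, 82]
L4 α=1: [186, 41, 238]
rounded: [186, 41, 238]

query (0,3) [L1,L2,L3,L4] — begin 0,0,0
after L1 α=1/3: [2/3, 191/3, 191/3]
after L2 α=1/3: [355/9, 778/9, 433/9]
after L3 α=3/7: [5686/63, 7864/63, 6943/63]
after L4 α=1/2: [10592/63, 12463/126, 20173/126]
= [168, 99, 160]

query (1,3) [L1,L2,L3,L4,L5] — begin 0,0,0
+L1 (α=0) → [0, 0, 0]
+L2 (α=1/6) → [113/3, 16/3, 115/3]
+L3 (α=1/4) → [171/2, 133/2, 197/4]
+L4 (α=1/6) → [1063/12, 907/12, 351/8]
+L5 (α=1/5) → [1327/15, 1489/15, 167/2]
= [88, 99, 84]

(2,0) stack=L1,L2,L3,L4,L5,L6; from [0,0,0]:
after L1 α=1/2: [47, 39/2, 45/2]
after L2 α=1/3: [187/3, 56, 290/3]
after L3 α=0: [187/3, 56, 290/3]
after L4 α=1/2: [353/3, 149, 151/3]
after L5 α=3/4: [185/3, 121/2, 2275/12]
after L6 α=3/4: [224/3, 505/8, 9511/48]
rounded: [75, 63, 198]

at x=0,y=2 over L1,L2,L3,L4,L5,L6:
+L1 (α=5/8) → [185/2, 385/8, 175/8]
+L2 (α=1/2) → [403/4, 1945/16, 1671/16]
+L3 (α=3/5) → [1897/10, 2521/40, 819/8]
+L4 (α=1/2) → [2157/20, 9081/80, 2155/16]
+L5 (α=5/8) → [13771/160, 108843/640, 23185/128]
+L6 (α=5/6) → [121771/960, 151481/1280, 79505/768]
= [127, 118, 104]

(0,1) stack=L1,L2,L3,L4,L5,L6; from [0,0,0]:
+L1 (α=4/7) → [788/7, 684/7, 712/7]
+L2 (α=1) → [99, 3, 5]
+L3 (α=3/4) → [153/4, 3/2, 53]
+L4 (α=3/4) → [2889/16, 1131/8, 755/4]
+L5 (α=1/2) → [6697/32, 2507/16, 1519/8]
+L6 (α=1/3) → [8761/48, 4355/24, 1799/12]
= [183, 181, 150]

at x=0,y=3 over L1,L2,L3,L4,L5:
+L1 (α=1/3) → [2/3, 191/3, 191/3]
+L2 (α=1/3) → [355/9, 778/9, 433/9]
+L3 (α=3/7) → [5686/63, 7864/63, 6943/63]
+L4 (α=1/2) → [10592/63, 12463/126, 20173/126]
+L5 (α=1/2) → [22877/126, 22417/252, 40207/252]
rounded: [182, 89, 160]

(0,1) stack=L1,L2,L3,L4; from [0,0,0]:
L1 α=4/7: [788/7, 684/7, 712/7]
L2 α=1: [99, 3, 5]
L3 α=3/4: [153/4, 3/2, 53]
L4 α=3/4: [2889/16, 1131/8, 755/4]
rounded: [181, 141, 189]
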